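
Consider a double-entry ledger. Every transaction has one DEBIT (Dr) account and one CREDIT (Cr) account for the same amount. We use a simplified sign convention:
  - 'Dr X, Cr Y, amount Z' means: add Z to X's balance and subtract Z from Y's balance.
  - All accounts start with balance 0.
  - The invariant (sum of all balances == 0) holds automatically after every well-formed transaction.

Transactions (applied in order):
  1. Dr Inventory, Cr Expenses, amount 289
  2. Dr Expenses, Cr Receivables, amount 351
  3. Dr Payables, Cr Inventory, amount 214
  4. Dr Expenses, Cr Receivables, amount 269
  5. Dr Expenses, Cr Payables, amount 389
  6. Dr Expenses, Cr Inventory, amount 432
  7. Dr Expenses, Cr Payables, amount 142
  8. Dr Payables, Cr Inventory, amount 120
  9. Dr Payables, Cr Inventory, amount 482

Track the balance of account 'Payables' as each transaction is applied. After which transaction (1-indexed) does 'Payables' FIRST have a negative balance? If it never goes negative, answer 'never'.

Answer: 5

Derivation:
After txn 1: Payables=0
After txn 2: Payables=0
After txn 3: Payables=214
After txn 4: Payables=214
After txn 5: Payables=-175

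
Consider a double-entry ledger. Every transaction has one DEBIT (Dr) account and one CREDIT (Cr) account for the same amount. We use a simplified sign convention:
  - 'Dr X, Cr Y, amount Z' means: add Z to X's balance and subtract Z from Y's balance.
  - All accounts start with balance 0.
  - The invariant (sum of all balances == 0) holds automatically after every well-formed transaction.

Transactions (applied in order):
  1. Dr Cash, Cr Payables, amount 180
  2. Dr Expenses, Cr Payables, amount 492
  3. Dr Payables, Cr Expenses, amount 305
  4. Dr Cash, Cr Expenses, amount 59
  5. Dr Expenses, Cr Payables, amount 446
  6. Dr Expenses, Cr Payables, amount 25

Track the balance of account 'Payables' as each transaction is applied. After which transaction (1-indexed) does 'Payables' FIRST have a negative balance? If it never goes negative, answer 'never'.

Answer: 1

Derivation:
After txn 1: Payables=-180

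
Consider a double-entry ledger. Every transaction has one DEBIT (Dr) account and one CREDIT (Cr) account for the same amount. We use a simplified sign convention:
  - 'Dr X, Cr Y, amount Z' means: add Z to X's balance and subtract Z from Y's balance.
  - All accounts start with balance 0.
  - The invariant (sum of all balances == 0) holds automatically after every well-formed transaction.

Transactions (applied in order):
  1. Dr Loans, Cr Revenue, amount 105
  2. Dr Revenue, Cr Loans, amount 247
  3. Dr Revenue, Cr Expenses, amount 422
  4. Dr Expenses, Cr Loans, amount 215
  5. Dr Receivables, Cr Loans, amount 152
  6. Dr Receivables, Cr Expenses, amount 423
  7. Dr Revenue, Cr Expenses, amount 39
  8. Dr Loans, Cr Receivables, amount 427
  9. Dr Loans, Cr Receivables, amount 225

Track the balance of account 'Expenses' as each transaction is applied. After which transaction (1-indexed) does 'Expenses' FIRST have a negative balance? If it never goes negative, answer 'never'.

After txn 1: Expenses=0
After txn 2: Expenses=0
After txn 3: Expenses=-422

Answer: 3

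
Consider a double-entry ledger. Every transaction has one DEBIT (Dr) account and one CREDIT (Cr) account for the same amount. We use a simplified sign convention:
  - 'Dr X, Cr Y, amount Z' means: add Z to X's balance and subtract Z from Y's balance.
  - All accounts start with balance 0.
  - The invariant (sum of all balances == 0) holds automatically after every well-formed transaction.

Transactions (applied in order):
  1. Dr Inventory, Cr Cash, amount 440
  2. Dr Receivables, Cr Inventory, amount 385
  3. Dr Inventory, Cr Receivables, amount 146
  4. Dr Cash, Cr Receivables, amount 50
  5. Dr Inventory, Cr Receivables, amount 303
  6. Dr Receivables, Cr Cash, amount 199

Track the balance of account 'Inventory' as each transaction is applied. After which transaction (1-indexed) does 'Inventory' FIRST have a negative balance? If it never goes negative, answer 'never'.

After txn 1: Inventory=440
After txn 2: Inventory=55
After txn 3: Inventory=201
After txn 4: Inventory=201
After txn 5: Inventory=504
After txn 6: Inventory=504

Answer: never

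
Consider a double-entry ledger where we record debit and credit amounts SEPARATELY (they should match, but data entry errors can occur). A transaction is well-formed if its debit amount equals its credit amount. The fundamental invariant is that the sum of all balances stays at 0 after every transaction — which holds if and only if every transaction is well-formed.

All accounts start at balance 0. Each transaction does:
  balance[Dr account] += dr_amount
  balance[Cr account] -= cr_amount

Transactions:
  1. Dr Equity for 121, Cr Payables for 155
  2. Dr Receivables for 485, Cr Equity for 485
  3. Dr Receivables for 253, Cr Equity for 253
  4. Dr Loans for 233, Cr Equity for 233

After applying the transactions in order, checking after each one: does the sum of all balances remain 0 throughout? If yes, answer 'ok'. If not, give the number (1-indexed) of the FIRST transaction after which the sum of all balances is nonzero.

Answer: 1

Derivation:
After txn 1: dr=121 cr=155 sum_balances=-34
After txn 2: dr=485 cr=485 sum_balances=-34
After txn 3: dr=253 cr=253 sum_balances=-34
After txn 4: dr=233 cr=233 sum_balances=-34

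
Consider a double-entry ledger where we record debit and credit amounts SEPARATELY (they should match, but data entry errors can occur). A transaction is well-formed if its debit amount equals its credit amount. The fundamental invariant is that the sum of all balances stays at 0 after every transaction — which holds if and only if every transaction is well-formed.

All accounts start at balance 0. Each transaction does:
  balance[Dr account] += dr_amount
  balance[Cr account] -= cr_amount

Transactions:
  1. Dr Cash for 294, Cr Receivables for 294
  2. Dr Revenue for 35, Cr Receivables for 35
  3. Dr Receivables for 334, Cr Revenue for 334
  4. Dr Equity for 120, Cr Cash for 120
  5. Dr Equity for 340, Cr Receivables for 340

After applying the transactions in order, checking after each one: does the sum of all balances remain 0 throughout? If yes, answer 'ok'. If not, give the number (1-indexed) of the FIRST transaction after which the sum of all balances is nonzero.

After txn 1: dr=294 cr=294 sum_balances=0
After txn 2: dr=35 cr=35 sum_balances=0
After txn 3: dr=334 cr=334 sum_balances=0
After txn 4: dr=120 cr=120 sum_balances=0
After txn 5: dr=340 cr=340 sum_balances=0

Answer: ok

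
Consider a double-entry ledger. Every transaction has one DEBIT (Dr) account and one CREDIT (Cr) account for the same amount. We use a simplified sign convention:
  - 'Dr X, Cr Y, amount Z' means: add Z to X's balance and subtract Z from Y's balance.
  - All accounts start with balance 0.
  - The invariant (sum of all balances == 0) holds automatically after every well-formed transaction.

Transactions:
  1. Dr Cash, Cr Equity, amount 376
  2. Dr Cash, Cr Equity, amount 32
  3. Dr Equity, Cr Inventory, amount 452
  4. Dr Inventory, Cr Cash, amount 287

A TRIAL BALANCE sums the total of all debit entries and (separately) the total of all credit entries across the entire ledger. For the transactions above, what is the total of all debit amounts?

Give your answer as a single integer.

Txn 1: debit+=376
Txn 2: debit+=32
Txn 3: debit+=452
Txn 4: debit+=287
Total debits = 1147

Answer: 1147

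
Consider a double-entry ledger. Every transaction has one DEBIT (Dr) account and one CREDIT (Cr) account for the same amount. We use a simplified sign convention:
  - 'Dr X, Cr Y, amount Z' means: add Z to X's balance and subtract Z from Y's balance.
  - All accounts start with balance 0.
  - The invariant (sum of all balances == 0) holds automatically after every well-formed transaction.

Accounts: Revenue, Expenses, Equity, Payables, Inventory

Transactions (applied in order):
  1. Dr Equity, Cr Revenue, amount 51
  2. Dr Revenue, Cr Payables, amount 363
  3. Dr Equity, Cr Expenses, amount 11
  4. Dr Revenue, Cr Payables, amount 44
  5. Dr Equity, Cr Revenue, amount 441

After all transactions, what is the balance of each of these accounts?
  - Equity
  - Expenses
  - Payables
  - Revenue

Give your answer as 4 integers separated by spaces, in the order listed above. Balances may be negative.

After txn 1 (Dr Equity, Cr Revenue, amount 51): Equity=51 Revenue=-51
After txn 2 (Dr Revenue, Cr Payables, amount 363): Equity=51 Payables=-363 Revenue=312
After txn 3 (Dr Equity, Cr Expenses, amount 11): Equity=62 Expenses=-11 Payables=-363 Revenue=312
After txn 4 (Dr Revenue, Cr Payables, amount 44): Equity=62 Expenses=-11 Payables=-407 Revenue=356
After txn 5 (Dr Equity, Cr Revenue, amount 441): Equity=503 Expenses=-11 Payables=-407 Revenue=-85

Answer: 503 -11 -407 -85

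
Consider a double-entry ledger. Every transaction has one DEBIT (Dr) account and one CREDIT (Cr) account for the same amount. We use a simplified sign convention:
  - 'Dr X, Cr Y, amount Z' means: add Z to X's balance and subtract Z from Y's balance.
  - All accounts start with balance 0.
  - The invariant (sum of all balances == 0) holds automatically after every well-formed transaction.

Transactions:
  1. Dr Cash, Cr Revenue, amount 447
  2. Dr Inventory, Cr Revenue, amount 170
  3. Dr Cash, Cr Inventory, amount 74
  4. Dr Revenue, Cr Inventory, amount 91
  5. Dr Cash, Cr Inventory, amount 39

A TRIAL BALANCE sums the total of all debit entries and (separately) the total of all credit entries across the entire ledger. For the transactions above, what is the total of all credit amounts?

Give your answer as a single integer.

Txn 1: credit+=447
Txn 2: credit+=170
Txn 3: credit+=74
Txn 4: credit+=91
Txn 5: credit+=39
Total credits = 821

Answer: 821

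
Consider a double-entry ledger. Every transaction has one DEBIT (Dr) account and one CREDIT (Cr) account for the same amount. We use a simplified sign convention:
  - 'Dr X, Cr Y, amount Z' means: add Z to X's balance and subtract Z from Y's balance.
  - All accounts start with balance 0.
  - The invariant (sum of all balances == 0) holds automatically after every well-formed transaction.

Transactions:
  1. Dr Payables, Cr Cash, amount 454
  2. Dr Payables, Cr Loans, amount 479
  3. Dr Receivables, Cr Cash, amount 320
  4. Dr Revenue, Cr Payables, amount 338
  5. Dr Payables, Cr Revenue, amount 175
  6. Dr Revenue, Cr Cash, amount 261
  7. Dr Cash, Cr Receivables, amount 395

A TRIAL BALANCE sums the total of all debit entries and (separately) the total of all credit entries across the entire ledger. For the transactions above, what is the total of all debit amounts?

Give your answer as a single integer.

Txn 1: debit+=454
Txn 2: debit+=479
Txn 3: debit+=320
Txn 4: debit+=338
Txn 5: debit+=175
Txn 6: debit+=261
Txn 7: debit+=395
Total debits = 2422

Answer: 2422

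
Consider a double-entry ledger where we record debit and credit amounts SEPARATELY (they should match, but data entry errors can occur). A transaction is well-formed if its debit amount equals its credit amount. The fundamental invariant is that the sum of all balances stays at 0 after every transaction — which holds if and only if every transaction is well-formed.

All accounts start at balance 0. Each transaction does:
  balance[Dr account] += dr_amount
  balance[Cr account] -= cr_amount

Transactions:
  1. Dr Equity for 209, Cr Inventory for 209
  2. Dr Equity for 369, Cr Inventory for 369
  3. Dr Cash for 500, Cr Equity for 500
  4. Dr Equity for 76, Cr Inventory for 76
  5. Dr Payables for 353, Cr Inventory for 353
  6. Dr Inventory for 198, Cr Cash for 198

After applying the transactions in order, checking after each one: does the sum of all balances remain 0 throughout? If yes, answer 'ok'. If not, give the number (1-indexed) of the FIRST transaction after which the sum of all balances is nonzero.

After txn 1: dr=209 cr=209 sum_balances=0
After txn 2: dr=369 cr=369 sum_balances=0
After txn 3: dr=500 cr=500 sum_balances=0
After txn 4: dr=76 cr=76 sum_balances=0
After txn 5: dr=353 cr=353 sum_balances=0
After txn 6: dr=198 cr=198 sum_balances=0

Answer: ok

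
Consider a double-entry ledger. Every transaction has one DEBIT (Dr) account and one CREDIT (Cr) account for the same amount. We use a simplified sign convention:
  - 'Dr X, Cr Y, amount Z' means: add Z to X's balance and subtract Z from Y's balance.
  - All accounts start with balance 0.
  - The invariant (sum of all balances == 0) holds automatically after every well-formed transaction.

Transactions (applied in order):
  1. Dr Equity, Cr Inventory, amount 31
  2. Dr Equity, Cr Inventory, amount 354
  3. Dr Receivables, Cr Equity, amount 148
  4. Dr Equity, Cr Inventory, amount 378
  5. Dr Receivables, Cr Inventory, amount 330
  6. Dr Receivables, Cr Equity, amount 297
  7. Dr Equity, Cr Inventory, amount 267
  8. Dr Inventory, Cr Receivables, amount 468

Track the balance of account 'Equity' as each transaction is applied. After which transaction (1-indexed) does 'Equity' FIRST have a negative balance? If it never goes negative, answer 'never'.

Answer: never

Derivation:
After txn 1: Equity=31
After txn 2: Equity=385
After txn 3: Equity=237
After txn 4: Equity=615
After txn 5: Equity=615
After txn 6: Equity=318
After txn 7: Equity=585
After txn 8: Equity=585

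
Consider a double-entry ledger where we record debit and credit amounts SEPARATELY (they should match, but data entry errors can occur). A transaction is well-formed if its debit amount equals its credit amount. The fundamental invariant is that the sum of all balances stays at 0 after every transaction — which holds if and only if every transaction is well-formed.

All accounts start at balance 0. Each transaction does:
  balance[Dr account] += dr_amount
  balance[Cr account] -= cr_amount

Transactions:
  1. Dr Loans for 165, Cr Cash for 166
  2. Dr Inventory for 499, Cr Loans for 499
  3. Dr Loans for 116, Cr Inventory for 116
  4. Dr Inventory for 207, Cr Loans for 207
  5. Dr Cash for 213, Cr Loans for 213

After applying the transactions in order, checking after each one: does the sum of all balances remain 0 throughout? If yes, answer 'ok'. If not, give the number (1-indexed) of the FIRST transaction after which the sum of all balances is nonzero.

Answer: 1

Derivation:
After txn 1: dr=165 cr=166 sum_balances=-1
After txn 2: dr=499 cr=499 sum_balances=-1
After txn 3: dr=116 cr=116 sum_balances=-1
After txn 4: dr=207 cr=207 sum_balances=-1
After txn 5: dr=213 cr=213 sum_balances=-1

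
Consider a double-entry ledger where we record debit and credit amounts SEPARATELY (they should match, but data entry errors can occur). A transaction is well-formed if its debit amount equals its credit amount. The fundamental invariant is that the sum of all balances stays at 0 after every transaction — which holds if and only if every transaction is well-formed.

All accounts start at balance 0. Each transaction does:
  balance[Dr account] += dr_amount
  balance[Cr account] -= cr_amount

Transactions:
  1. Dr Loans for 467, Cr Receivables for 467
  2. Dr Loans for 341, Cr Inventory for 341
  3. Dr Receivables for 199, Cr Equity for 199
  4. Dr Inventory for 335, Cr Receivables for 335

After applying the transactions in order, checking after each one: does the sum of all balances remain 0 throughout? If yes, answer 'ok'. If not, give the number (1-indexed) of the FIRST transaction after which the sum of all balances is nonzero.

After txn 1: dr=467 cr=467 sum_balances=0
After txn 2: dr=341 cr=341 sum_balances=0
After txn 3: dr=199 cr=199 sum_balances=0
After txn 4: dr=335 cr=335 sum_balances=0

Answer: ok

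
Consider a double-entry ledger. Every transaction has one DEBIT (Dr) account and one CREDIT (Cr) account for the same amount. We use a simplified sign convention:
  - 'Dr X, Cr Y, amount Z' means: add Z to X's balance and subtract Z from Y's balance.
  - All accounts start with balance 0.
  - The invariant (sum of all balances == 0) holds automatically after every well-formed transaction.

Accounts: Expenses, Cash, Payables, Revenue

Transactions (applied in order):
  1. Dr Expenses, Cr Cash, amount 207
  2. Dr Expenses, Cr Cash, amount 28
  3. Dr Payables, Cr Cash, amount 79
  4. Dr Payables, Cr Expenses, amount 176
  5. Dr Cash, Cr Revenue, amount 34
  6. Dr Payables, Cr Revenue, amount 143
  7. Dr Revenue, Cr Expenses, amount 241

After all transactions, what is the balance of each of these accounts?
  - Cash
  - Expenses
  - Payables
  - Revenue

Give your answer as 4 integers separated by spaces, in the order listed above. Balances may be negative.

After txn 1 (Dr Expenses, Cr Cash, amount 207): Cash=-207 Expenses=207
After txn 2 (Dr Expenses, Cr Cash, amount 28): Cash=-235 Expenses=235
After txn 3 (Dr Payables, Cr Cash, amount 79): Cash=-314 Expenses=235 Payables=79
After txn 4 (Dr Payables, Cr Expenses, amount 176): Cash=-314 Expenses=59 Payables=255
After txn 5 (Dr Cash, Cr Revenue, amount 34): Cash=-280 Expenses=59 Payables=255 Revenue=-34
After txn 6 (Dr Payables, Cr Revenue, amount 143): Cash=-280 Expenses=59 Payables=398 Revenue=-177
After txn 7 (Dr Revenue, Cr Expenses, amount 241): Cash=-280 Expenses=-182 Payables=398 Revenue=64

Answer: -280 -182 398 64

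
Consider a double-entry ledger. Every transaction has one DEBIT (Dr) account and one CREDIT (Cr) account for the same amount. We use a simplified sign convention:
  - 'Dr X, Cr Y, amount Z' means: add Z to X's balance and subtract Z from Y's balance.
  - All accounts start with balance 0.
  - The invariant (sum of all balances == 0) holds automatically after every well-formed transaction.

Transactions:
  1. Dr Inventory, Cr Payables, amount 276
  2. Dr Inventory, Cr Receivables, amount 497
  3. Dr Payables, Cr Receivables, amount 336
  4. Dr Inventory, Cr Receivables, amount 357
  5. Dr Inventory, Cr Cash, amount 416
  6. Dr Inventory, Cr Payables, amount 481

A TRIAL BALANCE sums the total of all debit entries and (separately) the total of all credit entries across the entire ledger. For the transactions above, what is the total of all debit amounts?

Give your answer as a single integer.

Answer: 2363

Derivation:
Txn 1: debit+=276
Txn 2: debit+=497
Txn 3: debit+=336
Txn 4: debit+=357
Txn 5: debit+=416
Txn 6: debit+=481
Total debits = 2363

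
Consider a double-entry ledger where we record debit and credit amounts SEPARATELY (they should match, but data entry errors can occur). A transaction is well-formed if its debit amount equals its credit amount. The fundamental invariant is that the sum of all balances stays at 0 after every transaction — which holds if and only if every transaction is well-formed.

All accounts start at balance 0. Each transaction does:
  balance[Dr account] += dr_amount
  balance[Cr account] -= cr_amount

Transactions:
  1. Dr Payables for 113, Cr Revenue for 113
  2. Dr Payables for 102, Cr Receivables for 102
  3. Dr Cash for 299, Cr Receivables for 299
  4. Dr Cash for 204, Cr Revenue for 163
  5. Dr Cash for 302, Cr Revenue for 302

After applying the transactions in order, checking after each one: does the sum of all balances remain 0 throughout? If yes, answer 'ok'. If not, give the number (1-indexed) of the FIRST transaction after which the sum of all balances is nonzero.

After txn 1: dr=113 cr=113 sum_balances=0
After txn 2: dr=102 cr=102 sum_balances=0
After txn 3: dr=299 cr=299 sum_balances=0
After txn 4: dr=204 cr=163 sum_balances=41
After txn 5: dr=302 cr=302 sum_balances=41

Answer: 4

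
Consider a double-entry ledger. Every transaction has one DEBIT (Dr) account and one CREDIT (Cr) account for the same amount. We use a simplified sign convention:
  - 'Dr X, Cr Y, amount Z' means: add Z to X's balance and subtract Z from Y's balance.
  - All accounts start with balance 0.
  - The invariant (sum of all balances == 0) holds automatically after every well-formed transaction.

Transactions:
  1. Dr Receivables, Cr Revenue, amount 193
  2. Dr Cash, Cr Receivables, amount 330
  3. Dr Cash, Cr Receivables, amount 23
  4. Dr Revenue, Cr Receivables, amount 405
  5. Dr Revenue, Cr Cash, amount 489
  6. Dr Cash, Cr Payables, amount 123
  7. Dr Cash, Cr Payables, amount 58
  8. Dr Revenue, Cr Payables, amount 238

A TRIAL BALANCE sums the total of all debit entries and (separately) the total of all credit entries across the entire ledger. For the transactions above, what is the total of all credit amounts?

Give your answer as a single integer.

Answer: 1859

Derivation:
Txn 1: credit+=193
Txn 2: credit+=330
Txn 3: credit+=23
Txn 4: credit+=405
Txn 5: credit+=489
Txn 6: credit+=123
Txn 7: credit+=58
Txn 8: credit+=238
Total credits = 1859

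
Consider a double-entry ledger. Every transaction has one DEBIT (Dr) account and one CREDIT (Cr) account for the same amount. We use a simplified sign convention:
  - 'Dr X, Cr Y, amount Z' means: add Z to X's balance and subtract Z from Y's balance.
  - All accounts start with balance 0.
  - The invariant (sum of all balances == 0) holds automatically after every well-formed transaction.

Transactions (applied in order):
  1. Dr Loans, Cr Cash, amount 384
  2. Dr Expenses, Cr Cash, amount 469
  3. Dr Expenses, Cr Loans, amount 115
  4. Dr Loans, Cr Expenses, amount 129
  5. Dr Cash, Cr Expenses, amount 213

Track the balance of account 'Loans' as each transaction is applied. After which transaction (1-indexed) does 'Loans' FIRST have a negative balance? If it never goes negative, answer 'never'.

Answer: never

Derivation:
After txn 1: Loans=384
After txn 2: Loans=384
After txn 3: Loans=269
After txn 4: Loans=398
After txn 5: Loans=398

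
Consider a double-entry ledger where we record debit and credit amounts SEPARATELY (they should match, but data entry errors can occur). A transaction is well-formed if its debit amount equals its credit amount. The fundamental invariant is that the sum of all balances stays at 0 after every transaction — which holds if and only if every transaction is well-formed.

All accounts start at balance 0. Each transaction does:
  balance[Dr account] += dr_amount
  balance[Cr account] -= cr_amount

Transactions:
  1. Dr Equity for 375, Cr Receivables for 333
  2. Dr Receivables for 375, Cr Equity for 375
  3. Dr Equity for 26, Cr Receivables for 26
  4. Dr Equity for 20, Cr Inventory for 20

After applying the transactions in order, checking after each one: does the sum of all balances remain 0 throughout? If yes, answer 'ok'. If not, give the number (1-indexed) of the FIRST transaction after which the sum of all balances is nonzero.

Answer: 1

Derivation:
After txn 1: dr=375 cr=333 sum_balances=42
After txn 2: dr=375 cr=375 sum_balances=42
After txn 3: dr=26 cr=26 sum_balances=42
After txn 4: dr=20 cr=20 sum_balances=42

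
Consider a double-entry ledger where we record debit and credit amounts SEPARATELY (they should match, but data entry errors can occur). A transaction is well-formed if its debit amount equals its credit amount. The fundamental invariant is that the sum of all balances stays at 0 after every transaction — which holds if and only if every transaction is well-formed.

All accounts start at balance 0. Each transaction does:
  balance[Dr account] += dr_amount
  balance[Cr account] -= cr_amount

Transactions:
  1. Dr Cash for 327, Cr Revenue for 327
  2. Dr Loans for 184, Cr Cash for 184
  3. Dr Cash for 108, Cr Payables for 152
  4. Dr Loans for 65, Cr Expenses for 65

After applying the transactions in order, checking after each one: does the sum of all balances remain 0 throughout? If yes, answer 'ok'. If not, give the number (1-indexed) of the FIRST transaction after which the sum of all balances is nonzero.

Answer: 3

Derivation:
After txn 1: dr=327 cr=327 sum_balances=0
After txn 2: dr=184 cr=184 sum_balances=0
After txn 3: dr=108 cr=152 sum_balances=-44
After txn 4: dr=65 cr=65 sum_balances=-44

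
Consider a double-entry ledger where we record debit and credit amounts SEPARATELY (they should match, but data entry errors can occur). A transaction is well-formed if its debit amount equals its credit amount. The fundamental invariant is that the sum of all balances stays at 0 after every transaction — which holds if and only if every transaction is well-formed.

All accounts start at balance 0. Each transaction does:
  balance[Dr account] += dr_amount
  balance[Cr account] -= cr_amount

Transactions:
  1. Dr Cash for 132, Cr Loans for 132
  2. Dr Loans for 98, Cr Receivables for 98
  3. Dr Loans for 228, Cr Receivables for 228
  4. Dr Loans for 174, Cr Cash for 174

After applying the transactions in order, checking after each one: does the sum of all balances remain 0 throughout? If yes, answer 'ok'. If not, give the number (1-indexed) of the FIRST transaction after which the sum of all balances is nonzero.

After txn 1: dr=132 cr=132 sum_balances=0
After txn 2: dr=98 cr=98 sum_balances=0
After txn 3: dr=228 cr=228 sum_balances=0
After txn 4: dr=174 cr=174 sum_balances=0

Answer: ok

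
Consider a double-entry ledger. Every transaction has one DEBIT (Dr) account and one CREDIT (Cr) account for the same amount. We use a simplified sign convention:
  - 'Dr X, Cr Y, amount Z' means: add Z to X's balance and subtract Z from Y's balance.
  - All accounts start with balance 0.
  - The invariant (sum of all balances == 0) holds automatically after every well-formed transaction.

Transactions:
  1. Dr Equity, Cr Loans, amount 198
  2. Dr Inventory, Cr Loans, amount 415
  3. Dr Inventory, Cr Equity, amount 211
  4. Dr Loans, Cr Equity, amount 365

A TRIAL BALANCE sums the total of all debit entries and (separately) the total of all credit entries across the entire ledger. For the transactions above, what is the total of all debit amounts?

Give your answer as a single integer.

Answer: 1189

Derivation:
Txn 1: debit+=198
Txn 2: debit+=415
Txn 3: debit+=211
Txn 4: debit+=365
Total debits = 1189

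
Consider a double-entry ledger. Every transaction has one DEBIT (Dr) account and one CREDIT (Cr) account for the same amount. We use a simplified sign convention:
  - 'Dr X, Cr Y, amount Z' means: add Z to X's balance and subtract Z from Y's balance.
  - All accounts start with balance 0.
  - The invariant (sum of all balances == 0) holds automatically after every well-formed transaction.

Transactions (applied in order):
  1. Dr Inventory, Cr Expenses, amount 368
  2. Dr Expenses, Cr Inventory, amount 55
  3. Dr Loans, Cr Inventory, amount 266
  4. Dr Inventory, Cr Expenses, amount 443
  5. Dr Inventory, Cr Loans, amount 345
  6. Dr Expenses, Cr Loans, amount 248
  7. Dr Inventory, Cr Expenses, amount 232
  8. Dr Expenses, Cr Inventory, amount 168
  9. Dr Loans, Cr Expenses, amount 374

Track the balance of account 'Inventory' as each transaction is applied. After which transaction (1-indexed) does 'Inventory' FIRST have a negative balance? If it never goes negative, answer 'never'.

After txn 1: Inventory=368
After txn 2: Inventory=313
After txn 3: Inventory=47
After txn 4: Inventory=490
After txn 5: Inventory=835
After txn 6: Inventory=835
After txn 7: Inventory=1067
After txn 8: Inventory=899
After txn 9: Inventory=899

Answer: never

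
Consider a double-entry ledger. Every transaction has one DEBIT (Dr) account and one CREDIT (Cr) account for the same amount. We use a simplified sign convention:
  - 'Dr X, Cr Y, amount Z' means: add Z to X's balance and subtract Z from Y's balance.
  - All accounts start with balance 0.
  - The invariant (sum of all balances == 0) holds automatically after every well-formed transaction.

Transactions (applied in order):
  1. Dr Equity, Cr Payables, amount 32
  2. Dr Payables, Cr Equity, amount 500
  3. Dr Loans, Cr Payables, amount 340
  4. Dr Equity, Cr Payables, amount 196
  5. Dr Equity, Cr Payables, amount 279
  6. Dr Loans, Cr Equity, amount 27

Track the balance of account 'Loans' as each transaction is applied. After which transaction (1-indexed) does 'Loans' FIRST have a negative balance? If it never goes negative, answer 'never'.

Answer: never

Derivation:
After txn 1: Loans=0
After txn 2: Loans=0
After txn 3: Loans=340
After txn 4: Loans=340
After txn 5: Loans=340
After txn 6: Loans=367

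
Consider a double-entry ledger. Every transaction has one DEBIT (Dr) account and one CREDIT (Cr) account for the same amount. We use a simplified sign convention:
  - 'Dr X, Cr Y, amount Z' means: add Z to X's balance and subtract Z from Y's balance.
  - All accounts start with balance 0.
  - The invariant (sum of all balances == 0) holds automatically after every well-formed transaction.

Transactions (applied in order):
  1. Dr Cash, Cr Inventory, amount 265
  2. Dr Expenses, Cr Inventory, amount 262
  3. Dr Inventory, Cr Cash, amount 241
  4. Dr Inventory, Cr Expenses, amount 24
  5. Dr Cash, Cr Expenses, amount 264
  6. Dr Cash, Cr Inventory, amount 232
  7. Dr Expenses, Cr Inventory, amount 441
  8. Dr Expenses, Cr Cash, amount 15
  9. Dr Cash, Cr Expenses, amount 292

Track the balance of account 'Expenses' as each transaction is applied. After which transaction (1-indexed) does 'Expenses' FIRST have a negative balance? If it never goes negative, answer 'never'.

Answer: 5

Derivation:
After txn 1: Expenses=0
After txn 2: Expenses=262
After txn 3: Expenses=262
After txn 4: Expenses=238
After txn 5: Expenses=-26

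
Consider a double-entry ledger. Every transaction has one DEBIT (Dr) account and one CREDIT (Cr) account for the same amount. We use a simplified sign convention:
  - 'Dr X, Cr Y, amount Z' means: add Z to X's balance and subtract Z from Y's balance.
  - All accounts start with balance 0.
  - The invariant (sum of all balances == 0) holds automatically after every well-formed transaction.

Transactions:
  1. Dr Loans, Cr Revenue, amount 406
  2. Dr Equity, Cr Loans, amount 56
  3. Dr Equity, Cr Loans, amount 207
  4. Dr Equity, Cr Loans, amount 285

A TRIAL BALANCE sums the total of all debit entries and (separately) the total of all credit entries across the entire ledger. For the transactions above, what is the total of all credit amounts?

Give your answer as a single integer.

Txn 1: credit+=406
Txn 2: credit+=56
Txn 3: credit+=207
Txn 4: credit+=285
Total credits = 954

Answer: 954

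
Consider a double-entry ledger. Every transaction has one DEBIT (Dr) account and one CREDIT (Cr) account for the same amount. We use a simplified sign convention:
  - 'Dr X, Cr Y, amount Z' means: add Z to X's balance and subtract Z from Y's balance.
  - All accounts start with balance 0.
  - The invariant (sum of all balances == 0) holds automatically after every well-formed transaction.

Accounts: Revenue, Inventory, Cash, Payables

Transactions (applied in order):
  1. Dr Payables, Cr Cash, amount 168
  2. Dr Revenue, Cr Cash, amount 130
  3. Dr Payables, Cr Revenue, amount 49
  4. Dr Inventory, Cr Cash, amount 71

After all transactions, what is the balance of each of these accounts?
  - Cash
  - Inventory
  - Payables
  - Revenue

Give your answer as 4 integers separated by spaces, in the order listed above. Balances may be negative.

After txn 1 (Dr Payables, Cr Cash, amount 168): Cash=-168 Payables=168
After txn 2 (Dr Revenue, Cr Cash, amount 130): Cash=-298 Payables=168 Revenue=130
After txn 3 (Dr Payables, Cr Revenue, amount 49): Cash=-298 Payables=217 Revenue=81
After txn 4 (Dr Inventory, Cr Cash, amount 71): Cash=-369 Inventory=71 Payables=217 Revenue=81

Answer: -369 71 217 81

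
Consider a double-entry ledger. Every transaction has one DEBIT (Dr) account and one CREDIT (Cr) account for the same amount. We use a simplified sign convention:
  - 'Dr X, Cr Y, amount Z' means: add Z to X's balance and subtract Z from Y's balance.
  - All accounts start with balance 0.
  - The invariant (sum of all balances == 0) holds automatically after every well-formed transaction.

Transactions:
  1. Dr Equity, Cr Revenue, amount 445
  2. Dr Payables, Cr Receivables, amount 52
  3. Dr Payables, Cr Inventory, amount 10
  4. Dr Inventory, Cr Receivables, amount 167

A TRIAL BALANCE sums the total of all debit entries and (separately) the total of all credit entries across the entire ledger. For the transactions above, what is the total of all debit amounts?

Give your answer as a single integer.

Txn 1: debit+=445
Txn 2: debit+=52
Txn 3: debit+=10
Txn 4: debit+=167
Total debits = 674

Answer: 674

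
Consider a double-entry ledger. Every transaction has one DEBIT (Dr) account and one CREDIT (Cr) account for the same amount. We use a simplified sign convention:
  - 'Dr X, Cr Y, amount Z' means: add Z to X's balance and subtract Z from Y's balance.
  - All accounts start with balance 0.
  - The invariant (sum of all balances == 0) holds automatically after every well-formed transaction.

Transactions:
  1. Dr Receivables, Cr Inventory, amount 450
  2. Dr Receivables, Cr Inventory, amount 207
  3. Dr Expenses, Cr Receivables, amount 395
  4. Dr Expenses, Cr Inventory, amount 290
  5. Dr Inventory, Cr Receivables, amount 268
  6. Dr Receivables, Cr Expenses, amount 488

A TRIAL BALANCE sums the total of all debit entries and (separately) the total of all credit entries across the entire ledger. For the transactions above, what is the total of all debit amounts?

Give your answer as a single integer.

Txn 1: debit+=450
Txn 2: debit+=207
Txn 3: debit+=395
Txn 4: debit+=290
Txn 5: debit+=268
Txn 6: debit+=488
Total debits = 2098

Answer: 2098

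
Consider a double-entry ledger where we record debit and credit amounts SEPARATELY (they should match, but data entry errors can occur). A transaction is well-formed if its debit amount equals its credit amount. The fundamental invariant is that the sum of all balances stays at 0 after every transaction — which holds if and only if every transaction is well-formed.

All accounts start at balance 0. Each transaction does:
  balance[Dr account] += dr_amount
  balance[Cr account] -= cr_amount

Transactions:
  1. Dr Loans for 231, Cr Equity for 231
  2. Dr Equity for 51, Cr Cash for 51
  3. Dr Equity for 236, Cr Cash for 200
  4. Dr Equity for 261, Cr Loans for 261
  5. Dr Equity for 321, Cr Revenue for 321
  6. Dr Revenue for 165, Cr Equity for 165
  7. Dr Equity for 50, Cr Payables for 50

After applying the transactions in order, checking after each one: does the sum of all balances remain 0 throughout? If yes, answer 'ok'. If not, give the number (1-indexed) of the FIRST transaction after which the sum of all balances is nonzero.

After txn 1: dr=231 cr=231 sum_balances=0
After txn 2: dr=51 cr=51 sum_balances=0
After txn 3: dr=236 cr=200 sum_balances=36
After txn 4: dr=261 cr=261 sum_balances=36
After txn 5: dr=321 cr=321 sum_balances=36
After txn 6: dr=165 cr=165 sum_balances=36
After txn 7: dr=50 cr=50 sum_balances=36

Answer: 3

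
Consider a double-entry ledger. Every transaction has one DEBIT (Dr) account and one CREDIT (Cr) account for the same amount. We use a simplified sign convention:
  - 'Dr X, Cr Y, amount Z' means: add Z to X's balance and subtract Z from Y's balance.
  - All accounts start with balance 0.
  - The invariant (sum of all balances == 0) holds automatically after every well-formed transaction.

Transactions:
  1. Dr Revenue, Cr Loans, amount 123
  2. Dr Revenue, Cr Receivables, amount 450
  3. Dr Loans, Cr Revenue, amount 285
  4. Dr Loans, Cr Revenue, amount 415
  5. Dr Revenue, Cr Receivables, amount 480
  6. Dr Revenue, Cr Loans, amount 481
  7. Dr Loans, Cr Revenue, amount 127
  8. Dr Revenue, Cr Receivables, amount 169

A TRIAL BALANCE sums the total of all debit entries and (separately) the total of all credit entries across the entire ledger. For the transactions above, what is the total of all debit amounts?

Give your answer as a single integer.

Answer: 2530

Derivation:
Txn 1: debit+=123
Txn 2: debit+=450
Txn 3: debit+=285
Txn 4: debit+=415
Txn 5: debit+=480
Txn 6: debit+=481
Txn 7: debit+=127
Txn 8: debit+=169
Total debits = 2530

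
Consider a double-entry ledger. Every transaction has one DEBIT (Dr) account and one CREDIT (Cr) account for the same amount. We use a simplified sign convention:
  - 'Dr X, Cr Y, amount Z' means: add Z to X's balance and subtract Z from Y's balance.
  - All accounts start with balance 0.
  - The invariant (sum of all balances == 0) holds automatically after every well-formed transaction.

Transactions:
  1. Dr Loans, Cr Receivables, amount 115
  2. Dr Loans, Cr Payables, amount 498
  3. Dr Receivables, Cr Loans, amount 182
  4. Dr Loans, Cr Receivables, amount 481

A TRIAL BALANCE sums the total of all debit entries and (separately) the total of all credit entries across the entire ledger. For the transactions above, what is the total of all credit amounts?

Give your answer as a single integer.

Answer: 1276

Derivation:
Txn 1: credit+=115
Txn 2: credit+=498
Txn 3: credit+=182
Txn 4: credit+=481
Total credits = 1276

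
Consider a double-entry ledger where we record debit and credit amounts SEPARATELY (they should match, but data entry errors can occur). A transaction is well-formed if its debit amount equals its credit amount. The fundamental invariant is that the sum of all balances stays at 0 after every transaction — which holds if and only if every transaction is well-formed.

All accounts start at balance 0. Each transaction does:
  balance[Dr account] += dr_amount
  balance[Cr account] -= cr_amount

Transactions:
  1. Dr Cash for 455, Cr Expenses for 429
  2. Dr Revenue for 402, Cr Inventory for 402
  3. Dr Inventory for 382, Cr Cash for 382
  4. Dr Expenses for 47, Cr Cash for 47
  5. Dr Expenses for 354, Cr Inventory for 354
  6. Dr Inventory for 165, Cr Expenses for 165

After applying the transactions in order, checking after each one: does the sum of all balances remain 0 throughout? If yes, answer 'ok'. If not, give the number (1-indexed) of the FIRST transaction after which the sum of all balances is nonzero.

Answer: 1

Derivation:
After txn 1: dr=455 cr=429 sum_balances=26
After txn 2: dr=402 cr=402 sum_balances=26
After txn 3: dr=382 cr=382 sum_balances=26
After txn 4: dr=47 cr=47 sum_balances=26
After txn 5: dr=354 cr=354 sum_balances=26
After txn 6: dr=165 cr=165 sum_balances=26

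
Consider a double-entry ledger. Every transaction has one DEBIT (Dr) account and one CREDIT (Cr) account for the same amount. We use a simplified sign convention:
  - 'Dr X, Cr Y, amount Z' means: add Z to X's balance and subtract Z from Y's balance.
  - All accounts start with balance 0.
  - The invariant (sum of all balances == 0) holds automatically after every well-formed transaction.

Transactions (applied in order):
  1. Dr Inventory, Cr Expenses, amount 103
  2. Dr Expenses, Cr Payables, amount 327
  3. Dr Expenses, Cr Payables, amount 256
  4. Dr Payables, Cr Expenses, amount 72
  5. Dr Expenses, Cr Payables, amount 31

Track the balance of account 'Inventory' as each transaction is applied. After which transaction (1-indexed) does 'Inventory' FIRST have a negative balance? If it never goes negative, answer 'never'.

Answer: never

Derivation:
After txn 1: Inventory=103
After txn 2: Inventory=103
After txn 3: Inventory=103
After txn 4: Inventory=103
After txn 5: Inventory=103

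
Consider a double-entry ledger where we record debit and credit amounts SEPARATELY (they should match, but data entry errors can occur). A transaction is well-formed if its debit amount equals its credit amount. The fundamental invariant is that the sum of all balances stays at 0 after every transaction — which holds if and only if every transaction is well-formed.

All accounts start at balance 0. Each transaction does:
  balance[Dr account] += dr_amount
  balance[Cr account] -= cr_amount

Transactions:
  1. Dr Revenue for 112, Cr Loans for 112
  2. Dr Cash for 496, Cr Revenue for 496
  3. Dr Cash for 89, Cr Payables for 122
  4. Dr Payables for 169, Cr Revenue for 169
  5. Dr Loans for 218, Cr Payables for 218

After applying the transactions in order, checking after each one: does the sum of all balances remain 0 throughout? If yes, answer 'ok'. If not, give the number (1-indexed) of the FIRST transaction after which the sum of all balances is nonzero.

Answer: 3

Derivation:
After txn 1: dr=112 cr=112 sum_balances=0
After txn 2: dr=496 cr=496 sum_balances=0
After txn 3: dr=89 cr=122 sum_balances=-33
After txn 4: dr=169 cr=169 sum_balances=-33
After txn 5: dr=218 cr=218 sum_balances=-33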